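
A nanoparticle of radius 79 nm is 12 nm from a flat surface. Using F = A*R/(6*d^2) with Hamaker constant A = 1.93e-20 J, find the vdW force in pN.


Convert to SI: R = 79 nm = 7.9e-08 m, d = 12 nm = 1.2e-08 m
F = A * R / (6 * d^2)
F = 1.93e-20 * 7.9e-08 / (6 * (1.2e-08)^2)
F = 1.7647e-12 N = 1.765 pN

1.765


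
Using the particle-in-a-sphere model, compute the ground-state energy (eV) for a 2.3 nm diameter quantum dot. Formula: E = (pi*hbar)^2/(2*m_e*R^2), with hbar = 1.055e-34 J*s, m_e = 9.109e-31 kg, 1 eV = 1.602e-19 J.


Radius R = 2.3/2 = 1.15 nm = 1.15e-09 m
E = (pi * 1.055e-34)^2 / (2 * 9.109e-31 * (1.15e-09)^2)
E(J) = 4.55941e-20
E = E(J) / 1.602e-19 = 0.2846 eV

0.2846


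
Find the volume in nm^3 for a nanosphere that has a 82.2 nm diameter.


Radius r = 82.2/2 = 41.1 nm
Volume V = (4/3) * pi * r^3
V = (4/3) * pi * (41.1)^3
V = 290813.17 nm^3

290813.17


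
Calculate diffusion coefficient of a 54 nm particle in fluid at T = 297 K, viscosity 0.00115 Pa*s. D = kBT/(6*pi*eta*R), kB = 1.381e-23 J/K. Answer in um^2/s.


Radius R = 54/2 = 27 nm = 2.7e-08 m
D = kB*T / (6*pi*eta*R)
D = 1.381e-23 * 297 / (6 * pi * 0.00115 * 2.7e-08)
D = 7.00789e-12 m^2/s = 7.008 um^2/s

7.008


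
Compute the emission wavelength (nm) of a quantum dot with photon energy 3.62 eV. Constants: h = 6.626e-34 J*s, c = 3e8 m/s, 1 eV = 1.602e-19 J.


Convert energy: E = 3.62 eV = 3.62 * 1.602e-19 = 5.79924e-19 J
lambda = h*c / E = 6.626e-34 * 3e8 / 5.79924e-19
lambda = 3.42769e-07 m = 342.8 nm

342.8


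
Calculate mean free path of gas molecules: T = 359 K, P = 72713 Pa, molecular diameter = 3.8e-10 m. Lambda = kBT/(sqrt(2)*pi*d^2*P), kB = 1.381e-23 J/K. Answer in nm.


Mean free path: lambda = kB*T / (sqrt(2) * pi * d^2 * P)
lambda = 1.381e-23 * 359 / (sqrt(2) * pi * (3.8e-10)^2 * 72713)
lambda = 1.06278e-07 m
lambda = 106.28 nm

106.28


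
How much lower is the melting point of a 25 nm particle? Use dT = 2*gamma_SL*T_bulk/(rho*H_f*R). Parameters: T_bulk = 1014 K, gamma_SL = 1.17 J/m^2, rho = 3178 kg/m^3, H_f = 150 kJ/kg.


Radius R = 25/2 = 12.5 nm = 1.25e-08 m
Convert H_f = 150 kJ/kg = 150000 J/kg
dT = 2 * gamma_SL * T_bulk / (rho * H_f * R)
dT = 2 * 1.17 * 1014 / (3178 * 150000 * 1.25e-08)
dT = 398.2 K

398.2


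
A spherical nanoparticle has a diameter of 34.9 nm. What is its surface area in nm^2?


Radius r = 34.9/2 = 17.45 nm
Surface area SA = 4 * pi * r^2
SA = 4 * pi * (17.45)^2
SA = 3826.49 nm^2

3826.49


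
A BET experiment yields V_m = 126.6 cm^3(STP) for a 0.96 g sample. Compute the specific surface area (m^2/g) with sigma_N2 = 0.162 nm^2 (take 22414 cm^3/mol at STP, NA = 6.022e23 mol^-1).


Number of moles in monolayer = V_m / 22414 = 126.6 / 22414 = 0.00564826
Number of molecules = moles * NA = 0.00564826 * 6.022e23
SA = molecules * sigma / mass
SA = (126.6 / 22414) * 6.022e23 * 0.162e-18 / 0.96
SA = 574.0 m^2/g

574.0


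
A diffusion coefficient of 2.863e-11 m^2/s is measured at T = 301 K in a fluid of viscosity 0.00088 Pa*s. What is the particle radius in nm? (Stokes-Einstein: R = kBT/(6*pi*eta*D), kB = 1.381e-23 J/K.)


Stokes-Einstein: R = kB*T / (6*pi*eta*D)
R = 1.381e-23 * 301 / (6 * pi * 0.00088 * 2.863e-11)
R = 8.75296e-09 m = 8.75 nm

8.75


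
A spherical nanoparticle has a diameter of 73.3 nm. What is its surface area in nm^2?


Radius r = 73.3/2 = 36.65 nm
Surface area SA = 4 * pi * r^2
SA = 4 * pi * (36.65)^2
SA = 16879.43 nm^2

16879.43


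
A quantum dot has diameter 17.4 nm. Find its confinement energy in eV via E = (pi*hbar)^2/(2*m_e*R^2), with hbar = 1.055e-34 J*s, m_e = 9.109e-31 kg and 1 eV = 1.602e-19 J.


Radius R = 17.4/2 = 8.7 nm = 8.7e-09 m
E = (pi * 1.055e-34)^2 / (2 * 9.109e-31 * (8.7e-09)^2)
E(J) = 7.96646e-22
E = E(J) / 1.602e-19 = 0.005 eV

0.005


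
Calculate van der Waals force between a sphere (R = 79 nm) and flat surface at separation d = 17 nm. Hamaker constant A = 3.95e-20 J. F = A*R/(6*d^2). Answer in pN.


Convert to SI: R = 79 nm = 7.9e-08 m, d = 17 nm = 1.7e-08 m
F = A * R / (6 * d^2)
F = 3.95e-20 * 7.9e-08 / (6 * (1.7e-08)^2)
F = 1.7996e-12 N = 1.8 pN

1.8


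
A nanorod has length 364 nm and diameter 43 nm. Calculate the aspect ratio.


Aspect ratio AR = length / diameter
AR = 364 / 43
AR = 8.47

8.47


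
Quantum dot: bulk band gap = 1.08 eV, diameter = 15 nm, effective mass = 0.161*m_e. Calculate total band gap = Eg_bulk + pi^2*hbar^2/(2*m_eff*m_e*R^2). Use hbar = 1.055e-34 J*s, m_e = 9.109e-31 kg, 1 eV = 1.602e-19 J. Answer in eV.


Radius R = 15/2 nm = 7.5e-09 m
Confinement energy dE = pi^2 * hbar^2 / (2 * m_eff * m_e * R^2)
dE = pi^2 * (1.055e-34)^2 / (2 * 0.161 * 9.109e-31 * (7.5e-09)^2) J, divided by 1.602e-19 J/eV
dE = 0.0416 eV
Total band gap = E_g(bulk) + dE = 1.08 + 0.0416 = 1.1216 eV

1.1216


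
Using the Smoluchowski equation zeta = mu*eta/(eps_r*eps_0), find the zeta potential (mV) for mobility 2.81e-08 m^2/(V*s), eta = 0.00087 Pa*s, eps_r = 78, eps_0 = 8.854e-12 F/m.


Smoluchowski equation: zeta = mu * eta / (eps_r * eps_0)
zeta = 2.81e-08 * 0.00087 / (78 * 8.854e-12)
zeta = 0.035399 V = 35.4 mV

35.4


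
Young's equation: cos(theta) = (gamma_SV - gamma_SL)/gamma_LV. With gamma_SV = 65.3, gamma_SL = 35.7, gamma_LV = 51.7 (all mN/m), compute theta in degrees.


cos(theta) = (gamma_SV - gamma_SL) / gamma_LV
cos(theta) = (65.3 - 35.7) / 51.7
cos(theta) = 0.572534
theta = arccos(0.572534) = 55.07 degrees

55.07


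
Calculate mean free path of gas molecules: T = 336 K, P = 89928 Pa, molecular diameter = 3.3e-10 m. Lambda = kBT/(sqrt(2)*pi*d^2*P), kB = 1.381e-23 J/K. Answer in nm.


Mean free path: lambda = kB*T / (sqrt(2) * pi * d^2 * P)
lambda = 1.381e-23 * 336 / (sqrt(2) * pi * (3.3e-10)^2 * 89928)
lambda = 1.06646e-07 m
lambda = 106.65 nm

106.65


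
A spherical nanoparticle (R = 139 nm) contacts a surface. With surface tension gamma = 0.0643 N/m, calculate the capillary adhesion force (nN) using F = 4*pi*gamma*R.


Convert radius: R = 139 nm = 1.39e-07 m
F = 4 * pi * gamma * R
F = 4 * pi * 0.0643 * 1.39e-07
F = 1.12314e-07 N = 112.3145 nN

112.3145


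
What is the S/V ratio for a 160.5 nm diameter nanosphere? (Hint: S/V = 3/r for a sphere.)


Radius r = 160.5/2 = 80.25 nm
S/V = 3 / r = 3 / 80.25
S/V = 0.0374 nm^-1

0.0374


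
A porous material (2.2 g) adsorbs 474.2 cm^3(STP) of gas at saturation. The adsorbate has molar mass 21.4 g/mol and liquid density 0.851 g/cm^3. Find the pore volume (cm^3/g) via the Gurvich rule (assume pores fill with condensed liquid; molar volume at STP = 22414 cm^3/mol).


Moles adsorbed n = V_ads / 22414 = 474.2 / 22414 = 2.115642e-02 mol
Liquid volume V_liq = n * M / rho_liq = 2.115642e-02 * 21.4 / 0.851 = 0.53202 cm^3
Specific pore volume V_pore = V_liq / m_sample = 0.53202 / 2.2
V_pore = 0.2418 cm^3/g

0.2418


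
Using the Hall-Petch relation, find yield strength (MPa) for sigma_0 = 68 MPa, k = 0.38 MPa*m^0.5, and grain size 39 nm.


d = 39 nm = 3.9e-08 m
sqrt(d) = 0.0001974842
Hall-Petch contribution = k / sqrt(d) = 0.38 / 0.0001974842 = 1924.2 MPa
sigma = sigma_0 + k/sqrt(d) = 68 + 1924.2 = 1992.2 MPa

1992.2


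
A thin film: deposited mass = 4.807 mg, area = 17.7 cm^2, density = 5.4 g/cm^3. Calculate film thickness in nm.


Convert: m = 4.807 mg = 4.8070e-06 kg, A = 17.7 cm^2 = 1.7700e-03 m^2, rho = 5.4 g/cm^3 = 5400 kg/m^3
t = m / (A * rho)
t = 4.8070e-06 / (1.7700e-03 * 5400)
t = 5.0293e-07 m = 502.9 nm

502.9


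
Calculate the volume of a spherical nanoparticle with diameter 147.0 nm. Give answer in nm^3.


Radius r = 147.0/2 = 73.5 nm
Volume V = (4/3) * pi * r^3
V = (4/3) * pi * (73.5)^3
V = 1663223.55 nm^3

1663223.55


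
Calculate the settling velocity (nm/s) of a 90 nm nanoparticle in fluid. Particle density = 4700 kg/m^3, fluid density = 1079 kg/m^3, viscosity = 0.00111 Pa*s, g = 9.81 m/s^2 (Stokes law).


Radius R = 90/2 nm = 4.5e-08 m
Density difference = 4700 - 1079 = 3621 kg/m^3
v = 2 * R^2 * (rho_p - rho_f) * g / (9 * eta)
v = 2 * (4.5e-08)^2 * 3621 * 9.81 / (9 * 0.00111)
v = 1.44008e-08 m/s = 14.4008 nm/s

14.4008


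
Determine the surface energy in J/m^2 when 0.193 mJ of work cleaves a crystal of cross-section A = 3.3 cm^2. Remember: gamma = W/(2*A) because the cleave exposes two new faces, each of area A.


Convert: A = 3.3 cm^2 = 0.00033 m^2, W = 0.193 mJ = 0.000193 J
Cleaving exposes two faces of area A, so total new surface = 2*A and gamma = W / (2*A)
gamma = 0.000193 / (2 * 0.00033)
gamma = 0.292 J/m^2

0.292


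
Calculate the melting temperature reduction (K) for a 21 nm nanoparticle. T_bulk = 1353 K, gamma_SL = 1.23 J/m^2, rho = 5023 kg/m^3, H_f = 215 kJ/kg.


Radius R = 21/2 = 10.5 nm = 1.05e-08 m
Convert H_f = 215 kJ/kg = 215000 J/kg
dT = 2 * gamma_SL * T_bulk / (rho * H_f * R)
dT = 2 * 1.23 * 1353 / (5023 * 215000 * 1.05e-08)
dT = 293.5 K

293.5


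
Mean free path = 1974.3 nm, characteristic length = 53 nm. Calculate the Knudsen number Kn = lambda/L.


Knudsen number Kn = lambda / L
Kn = 1974.3 / 53
Kn = 37.2509

37.2509


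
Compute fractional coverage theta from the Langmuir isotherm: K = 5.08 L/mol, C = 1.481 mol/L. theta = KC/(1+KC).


Langmuir isotherm: theta = K*C / (1 + K*C)
K*C = 5.08 * 1.481 = 7.52348
theta = 7.52348 / (1 + 7.52348) = 7.52348 / 8.52348
theta = 0.8827

0.8827


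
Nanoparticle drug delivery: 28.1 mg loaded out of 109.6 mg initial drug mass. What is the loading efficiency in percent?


Drug loading efficiency = (drug loaded / drug initial) * 100
DLE = 28.1 / 109.6 * 100
DLE = 0.2564 * 100
DLE = 25.64%

25.64


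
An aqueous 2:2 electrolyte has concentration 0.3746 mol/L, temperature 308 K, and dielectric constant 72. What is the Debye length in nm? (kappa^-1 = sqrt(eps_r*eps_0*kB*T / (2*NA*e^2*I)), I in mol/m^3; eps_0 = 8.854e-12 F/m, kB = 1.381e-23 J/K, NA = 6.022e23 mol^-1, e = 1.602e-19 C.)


Ionic strength I = 0.3746 * 2^2 * 1000 = 1498.4 mol/m^3
kappa^-1 = sqrt(72 * 8.854e-12 * 1.381e-23 * 308 / (2 * 6.022e23 * (1.602e-19)^2 * 1498.4))
kappa^-1 = 0.242 nm

0.242


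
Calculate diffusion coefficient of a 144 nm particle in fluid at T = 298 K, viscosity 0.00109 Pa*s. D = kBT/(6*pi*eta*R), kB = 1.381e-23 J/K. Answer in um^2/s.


Radius R = 144/2 = 72 nm = 7.2e-08 m
D = kB*T / (6*pi*eta*R)
D = 1.381e-23 * 298 / (6 * pi * 0.00109 * 7.2e-08)
D = 2.78195e-12 m^2/s = 2.782 um^2/s

2.782


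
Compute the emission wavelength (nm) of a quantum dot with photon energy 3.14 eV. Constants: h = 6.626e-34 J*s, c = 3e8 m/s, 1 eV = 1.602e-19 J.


Convert energy: E = 3.14 eV = 3.14 * 1.602e-19 = 5.03028e-19 J
lambda = h*c / E = 6.626e-34 * 3e8 / 5.03028e-19
lambda = 3.95167e-07 m = 395.2 nm

395.2


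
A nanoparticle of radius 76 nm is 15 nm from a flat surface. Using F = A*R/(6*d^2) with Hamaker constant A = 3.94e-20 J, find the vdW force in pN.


Convert to SI: R = 76 nm = 7.6e-08 m, d = 15 nm = 1.5e-08 m
F = A * R / (6 * d^2)
F = 3.94e-20 * 7.6e-08 / (6 * (1.5e-08)^2)
F = 2.21807e-12 N = 2.218 pN

2.218


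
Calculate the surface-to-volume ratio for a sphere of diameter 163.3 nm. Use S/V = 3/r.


Radius r = 163.3/2 = 81.65 nm
S/V = 3 / r = 3 / 81.65
S/V = 0.0367 nm^-1

0.0367


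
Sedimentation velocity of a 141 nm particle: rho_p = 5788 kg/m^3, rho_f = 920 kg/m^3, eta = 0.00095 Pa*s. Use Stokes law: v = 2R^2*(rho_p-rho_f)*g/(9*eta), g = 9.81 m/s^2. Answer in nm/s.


Radius R = 141/2 nm = 7.05e-08 m
Density difference = 5788 - 920 = 4868 kg/m^3
v = 2 * R^2 * (rho_p - rho_f) * g / (9 * eta)
v = 2 * (7.05e-08)^2 * 4868 * 9.81 / (9 * 0.00095)
v = 5.55216e-08 m/s = 55.5216 nm/s

55.5216


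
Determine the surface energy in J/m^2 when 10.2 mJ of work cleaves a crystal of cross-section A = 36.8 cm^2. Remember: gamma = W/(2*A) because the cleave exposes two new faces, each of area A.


Convert: A = 36.8 cm^2 = 0.00368 m^2, W = 10.2 mJ = 0.0102 J
Cleaving exposes two faces of area A, so total new surface = 2*A and gamma = W / (2*A)
gamma = 0.0102 / (2 * 0.00368)
gamma = 1.386 J/m^2

1.386


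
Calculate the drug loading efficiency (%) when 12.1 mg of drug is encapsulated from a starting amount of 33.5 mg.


Drug loading efficiency = (drug loaded / drug initial) * 100
DLE = 12.1 / 33.5 * 100
DLE = 0.3612 * 100
DLE = 36.12%

36.12


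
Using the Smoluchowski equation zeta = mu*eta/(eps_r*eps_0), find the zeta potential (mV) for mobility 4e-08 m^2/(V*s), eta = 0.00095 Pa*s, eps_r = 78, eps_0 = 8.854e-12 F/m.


Smoluchowski equation: zeta = mu * eta / (eps_r * eps_0)
zeta = 4e-08 * 0.00095 / (78 * 8.854e-12)
zeta = 0.055024 V = 55.02 mV

55.02


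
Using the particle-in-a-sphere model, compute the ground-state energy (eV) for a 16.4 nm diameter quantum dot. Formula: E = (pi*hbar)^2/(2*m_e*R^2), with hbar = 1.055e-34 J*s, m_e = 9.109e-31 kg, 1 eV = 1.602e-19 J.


Radius R = 16.4/2 = 8.2 nm = 8.2e-09 m
E = (pi * 1.055e-34)^2 / (2 * 9.109e-31 * (8.2e-09)^2)
E(J) = 8.9676e-22
E = E(J) / 1.602e-19 = 0.0056 eV

0.0056


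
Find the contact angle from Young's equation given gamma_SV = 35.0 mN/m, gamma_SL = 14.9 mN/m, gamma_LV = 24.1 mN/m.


cos(theta) = (gamma_SV - gamma_SL) / gamma_LV
cos(theta) = (35.0 - 14.9) / 24.1
cos(theta) = 0.834025
theta = arccos(0.834025) = 33.49 degrees

33.49


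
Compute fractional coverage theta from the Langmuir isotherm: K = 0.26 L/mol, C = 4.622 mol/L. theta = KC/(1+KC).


Langmuir isotherm: theta = K*C / (1 + K*C)
K*C = 0.26 * 4.622 = 1.20172
theta = 1.20172 / (1 + 1.20172) = 1.20172 / 2.20172
theta = 0.5458

0.5458


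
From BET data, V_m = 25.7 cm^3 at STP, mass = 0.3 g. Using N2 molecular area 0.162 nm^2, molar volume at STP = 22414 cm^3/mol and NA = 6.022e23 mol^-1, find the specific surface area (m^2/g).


Number of moles in monolayer = V_m / 22414 = 25.7 / 22414 = 0.0011466
Number of molecules = moles * NA = 0.0011466 * 6.022e23
SA = molecules * sigma / mass
SA = (25.7 / 22414) * 6.022e23 * 0.162e-18 / 0.3
SA = 372.9 m^2/g

372.9


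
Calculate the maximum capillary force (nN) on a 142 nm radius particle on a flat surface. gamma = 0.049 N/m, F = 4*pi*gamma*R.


Convert radius: R = 142 nm = 1.42e-07 m
F = 4 * pi * gamma * R
F = 4 * pi * 0.049 * 1.42e-07
F = 8.74368e-08 N = 87.4368 nN

87.4368


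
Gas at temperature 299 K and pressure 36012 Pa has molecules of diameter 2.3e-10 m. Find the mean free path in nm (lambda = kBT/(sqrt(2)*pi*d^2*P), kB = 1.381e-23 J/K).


Mean free path: lambda = kB*T / (sqrt(2) * pi * d^2 * P)
lambda = 1.381e-23 * 299 / (sqrt(2) * pi * (2.3e-10)^2 * 36012)
lambda = 4.87862e-07 m
lambda = 487.86 nm

487.86


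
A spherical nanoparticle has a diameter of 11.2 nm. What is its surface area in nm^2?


Radius r = 11.2/2 = 5.6 nm
Surface area SA = 4 * pi * r^2
SA = 4 * pi * (5.6)^2
SA = 394.08 nm^2

394.08


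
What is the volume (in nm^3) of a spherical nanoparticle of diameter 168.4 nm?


Radius r = 168.4/2 = 84.2 nm
Volume V = (4/3) * pi * r^3
V = (4/3) * pi * (84.2)^3
V = 2500488.63 nm^3

2500488.63


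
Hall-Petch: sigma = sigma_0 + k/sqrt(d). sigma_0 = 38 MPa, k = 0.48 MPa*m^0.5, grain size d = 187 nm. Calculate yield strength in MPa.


d = 187 nm = 1.87e-07 m
sqrt(d) = 0.000432435
Hall-Petch contribution = k / sqrt(d) = 0.48 / 0.000432435 = 1110.0 MPa
sigma = sigma_0 + k/sqrt(d) = 38 + 1110.0 = 1148.0 MPa

1148.0


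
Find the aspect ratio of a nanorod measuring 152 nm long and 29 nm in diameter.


Aspect ratio AR = length / diameter
AR = 152 / 29
AR = 5.24

5.24


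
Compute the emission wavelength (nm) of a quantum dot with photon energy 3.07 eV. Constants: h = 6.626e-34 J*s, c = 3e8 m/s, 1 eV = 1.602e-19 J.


Convert energy: E = 3.07 eV = 3.07 * 1.602e-19 = 4.91814e-19 J
lambda = h*c / E = 6.626e-34 * 3e8 / 4.91814e-19
lambda = 4.04177e-07 m = 404.2 nm

404.2


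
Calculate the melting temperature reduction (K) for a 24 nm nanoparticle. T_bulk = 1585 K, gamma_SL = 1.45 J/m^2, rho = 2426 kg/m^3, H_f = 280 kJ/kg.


Radius R = 24/2 = 12 nm = 1.2e-08 m
Convert H_f = 280 kJ/kg = 280000 J/kg
dT = 2 * gamma_SL * T_bulk / (rho * H_f * R)
dT = 2 * 1.45 * 1585 / (2426 * 280000 * 1.2e-08)
dT = 563.9 K

563.9


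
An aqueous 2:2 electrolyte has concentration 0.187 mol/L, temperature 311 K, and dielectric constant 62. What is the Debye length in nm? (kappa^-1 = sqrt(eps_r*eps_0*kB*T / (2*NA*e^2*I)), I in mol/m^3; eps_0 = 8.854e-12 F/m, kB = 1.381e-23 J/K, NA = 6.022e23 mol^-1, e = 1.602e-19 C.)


Ionic strength I = 0.187 * 2^2 * 1000 = 748 mol/m^3
kappa^-1 = sqrt(62 * 8.854e-12 * 1.381e-23 * 311 / (2 * 6.022e23 * (1.602e-19)^2 * 748))
kappa^-1 = 0.319 nm

0.319


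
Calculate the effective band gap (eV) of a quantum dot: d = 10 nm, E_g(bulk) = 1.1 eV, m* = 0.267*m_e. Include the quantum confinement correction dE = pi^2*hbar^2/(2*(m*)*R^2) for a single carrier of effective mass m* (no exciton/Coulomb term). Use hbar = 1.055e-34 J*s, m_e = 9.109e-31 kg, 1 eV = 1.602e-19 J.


Radius R = 10/2 nm = 5e-09 m
Confinement energy dE = pi^2 * hbar^2 / (2 * m_eff * m_e * R^2)
dE = pi^2 * (1.055e-34)^2 / (2 * 0.267 * 9.109e-31 * (5e-09)^2) J, divided by 1.602e-19 J/eV
dE = 0.0564 eV
Total band gap = E_g(bulk) + dE = 1.1 + 0.0564 = 1.1564 eV

1.1564


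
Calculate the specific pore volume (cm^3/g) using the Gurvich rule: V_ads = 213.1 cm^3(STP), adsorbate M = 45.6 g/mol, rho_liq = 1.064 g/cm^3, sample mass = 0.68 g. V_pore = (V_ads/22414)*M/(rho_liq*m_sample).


Moles adsorbed n = V_ads / 22414 = 213.1 / 22414 = 9.507451e-03 mol
Liquid volume V_liq = n * M / rho_liq = 9.507451e-03 * 45.6 / 1.064 = 0.40746 cm^3
Specific pore volume V_pore = V_liq / m_sample = 0.40746 / 0.68
V_pore = 0.5992 cm^3/g

0.5992


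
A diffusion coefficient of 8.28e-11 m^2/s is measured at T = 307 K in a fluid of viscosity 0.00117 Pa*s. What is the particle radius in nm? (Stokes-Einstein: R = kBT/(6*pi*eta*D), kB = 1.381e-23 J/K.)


Stokes-Einstein: R = kB*T / (6*pi*eta*D)
R = 1.381e-23 * 307 / (6 * pi * 0.00117 * 8.28e-11)
R = 2.32175e-09 m = 2.32 nm

2.32


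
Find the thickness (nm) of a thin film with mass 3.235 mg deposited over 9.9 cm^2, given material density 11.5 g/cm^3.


Convert: m = 3.235 mg = 3.2350e-06 kg, A = 9.9 cm^2 = 9.9000e-04 m^2, rho = 11.5 g/cm^3 = 11500 kg/m^3
t = m / (A * rho)
t = 3.2350e-06 / (9.9000e-04 * 11500)
t = 2.8415e-07 m = 284.1 nm

284.1


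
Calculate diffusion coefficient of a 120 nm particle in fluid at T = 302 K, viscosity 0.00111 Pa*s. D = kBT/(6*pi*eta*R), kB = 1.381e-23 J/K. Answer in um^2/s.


Radius R = 120/2 = 60 nm = 6e-08 m
D = kB*T / (6*pi*eta*R)
D = 1.381e-23 * 302 / (6 * pi * 0.00111 * 6e-08)
D = 3.3222e-12 m^2/s = 3.322 um^2/s

3.322


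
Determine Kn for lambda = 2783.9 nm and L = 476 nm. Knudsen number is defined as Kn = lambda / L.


Knudsen number Kn = lambda / L
Kn = 2783.9 / 476
Kn = 5.8485

5.8485


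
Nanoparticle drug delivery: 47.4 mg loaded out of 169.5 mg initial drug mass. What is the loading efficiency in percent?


Drug loading efficiency = (drug loaded / drug initial) * 100
DLE = 47.4 / 169.5 * 100
DLE = 0.2796 * 100
DLE = 27.96%

27.96


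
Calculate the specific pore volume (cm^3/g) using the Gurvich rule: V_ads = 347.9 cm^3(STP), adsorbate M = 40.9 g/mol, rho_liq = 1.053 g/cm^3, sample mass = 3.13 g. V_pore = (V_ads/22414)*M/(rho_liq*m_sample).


Moles adsorbed n = V_ads / 22414 = 347.9 / 22414 = 1.552155e-02 mol
Liquid volume V_liq = n * M / rho_liq = 1.552155e-02 * 40.9 / 1.053 = 0.60288 cm^3
Specific pore volume V_pore = V_liq / m_sample = 0.60288 / 3.13
V_pore = 0.1926 cm^3/g

0.1926


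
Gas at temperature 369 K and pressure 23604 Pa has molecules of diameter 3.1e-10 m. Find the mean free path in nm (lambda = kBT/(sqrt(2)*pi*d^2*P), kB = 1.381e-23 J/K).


Mean free path: lambda = kB*T / (sqrt(2) * pi * d^2 * P)
lambda = 1.381e-23 * 369 / (sqrt(2) * pi * (3.1e-10)^2 * 23604)
lambda = 5.05646e-07 m
lambda = 505.65 nm

505.65


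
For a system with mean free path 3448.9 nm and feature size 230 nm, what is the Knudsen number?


Knudsen number Kn = lambda / L
Kn = 3448.9 / 230
Kn = 14.9952

14.9952


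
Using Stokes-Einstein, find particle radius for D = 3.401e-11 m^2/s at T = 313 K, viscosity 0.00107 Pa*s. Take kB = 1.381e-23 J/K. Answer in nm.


Stokes-Einstein: R = kB*T / (6*pi*eta*D)
R = 1.381e-23 * 313 / (6 * pi * 0.00107 * 3.401e-11)
R = 6.30154e-09 m = 6.3 nm

6.3


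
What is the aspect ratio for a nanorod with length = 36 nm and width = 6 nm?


Aspect ratio AR = length / diameter
AR = 36 / 6
AR = 6.0

6.0


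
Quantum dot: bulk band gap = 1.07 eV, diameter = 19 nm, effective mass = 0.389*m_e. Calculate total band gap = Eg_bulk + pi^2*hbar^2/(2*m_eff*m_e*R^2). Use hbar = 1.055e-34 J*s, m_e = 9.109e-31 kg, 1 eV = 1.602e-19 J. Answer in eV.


Radius R = 19/2 nm = 9.5e-09 m
Confinement energy dE = pi^2 * hbar^2 / (2 * m_eff * m_e * R^2)
dE = pi^2 * (1.055e-34)^2 / (2 * 0.389 * 9.109e-31 * (9.5e-09)^2) J, divided by 1.602e-19 J/eV
dE = 0.0107 eV
Total band gap = E_g(bulk) + dE = 1.07 + 0.0107 = 1.0807 eV

1.0807


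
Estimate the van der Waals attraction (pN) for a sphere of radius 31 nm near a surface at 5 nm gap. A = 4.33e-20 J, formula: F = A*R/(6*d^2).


Convert to SI: R = 31 nm = 3.1e-08 m, d = 5 nm = 5e-09 m
F = A * R / (6 * d^2)
F = 4.33e-20 * 3.1e-08 / (6 * (5e-09)^2)
F = 8.94867e-12 N = 8.949 pN

8.949


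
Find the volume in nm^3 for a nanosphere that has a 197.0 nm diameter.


Radius r = 197.0/2 = 98.5 nm
Volume V = (4/3) * pi * r^3
V = (4/3) * pi * (98.5)^3
V = 4003107.94 nm^3

4003107.94


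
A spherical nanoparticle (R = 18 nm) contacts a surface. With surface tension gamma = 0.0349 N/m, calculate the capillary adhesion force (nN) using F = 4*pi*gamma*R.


Convert radius: R = 18 nm = 1.8e-08 m
F = 4 * pi * gamma * R
F = 4 * pi * 0.0349 * 1.8e-08
F = 7.89419e-09 N = 7.8942 nN

7.8942


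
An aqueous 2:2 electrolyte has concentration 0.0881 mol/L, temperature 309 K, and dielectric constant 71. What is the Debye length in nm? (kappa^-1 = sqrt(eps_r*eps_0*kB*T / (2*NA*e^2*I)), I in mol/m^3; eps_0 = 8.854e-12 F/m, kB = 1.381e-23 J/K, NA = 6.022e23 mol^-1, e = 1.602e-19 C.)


Ionic strength I = 0.0881 * 2^2 * 1000 = 352.4 mol/m^3
kappa^-1 = sqrt(71 * 8.854e-12 * 1.381e-23 * 309 / (2 * 6.022e23 * (1.602e-19)^2 * 352.4))
kappa^-1 = 0.496 nm

0.496


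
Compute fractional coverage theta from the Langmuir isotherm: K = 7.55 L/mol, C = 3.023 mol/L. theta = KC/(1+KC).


Langmuir isotherm: theta = K*C / (1 + K*C)
K*C = 7.55 * 3.023 = 22.82365
theta = 22.82365 / (1 + 22.82365) = 22.82365 / 23.82365
theta = 0.958

0.958


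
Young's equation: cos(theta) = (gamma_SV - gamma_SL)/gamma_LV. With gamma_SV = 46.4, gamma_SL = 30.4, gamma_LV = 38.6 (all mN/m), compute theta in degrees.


cos(theta) = (gamma_SV - gamma_SL) / gamma_LV
cos(theta) = (46.4 - 30.4) / 38.6
cos(theta) = 0.414508
theta = arccos(0.414508) = 65.51 degrees

65.51


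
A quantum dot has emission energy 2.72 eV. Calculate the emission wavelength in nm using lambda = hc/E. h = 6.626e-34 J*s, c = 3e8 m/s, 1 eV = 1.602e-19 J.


Convert energy: E = 2.72 eV = 2.72 * 1.602e-19 = 4.35744e-19 J
lambda = h*c / E = 6.626e-34 * 3e8 / 4.35744e-19
lambda = 4.56185e-07 m = 456.2 nm

456.2


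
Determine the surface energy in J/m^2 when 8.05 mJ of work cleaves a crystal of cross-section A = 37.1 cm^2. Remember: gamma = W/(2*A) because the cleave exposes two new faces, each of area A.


Convert: A = 37.1 cm^2 = 0.00371 m^2, W = 8.05 mJ = 0.00805 J
Cleaving exposes two faces of area A, so total new surface = 2*A and gamma = W / (2*A)
gamma = 0.00805 / (2 * 0.00371)
gamma = 1.085 J/m^2

1.085


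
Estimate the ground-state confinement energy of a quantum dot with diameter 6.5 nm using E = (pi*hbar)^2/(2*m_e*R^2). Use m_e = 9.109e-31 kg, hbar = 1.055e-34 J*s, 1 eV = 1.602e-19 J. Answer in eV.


Radius R = 6.5/2 = 3.25 nm = 3.25e-09 m
E = (pi * 1.055e-34)^2 / (2 * 9.109e-31 * (3.25e-09)^2)
E(J) = 5.7087e-21
E = E(J) / 1.602e-19 = 0.0356 eV

0.0356


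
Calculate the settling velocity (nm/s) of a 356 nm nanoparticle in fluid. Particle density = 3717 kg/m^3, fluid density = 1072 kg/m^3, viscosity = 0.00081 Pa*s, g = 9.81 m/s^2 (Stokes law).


Radius R = 356/2 nm = 1.78e-07 m
Density difference = 3717 - 1072 = 2645 kg/m^3
v = 2 * R^2 * (rho_p - rho_f) * g / (9 * eta)
v = 2 * (1.78e-07)^2 * 2645 * 9.81 / (9 * 0.00081)
v = 2.25547e-07 m/s = 225.5471 nm/s

225.5471


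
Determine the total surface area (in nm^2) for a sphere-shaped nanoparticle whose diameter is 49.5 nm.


Radius r = 49.5/2 = 24.75 nm
Surface area SA = 4 * pi * r^2
SA = 4 * pi * (24.75)^2
SA = 7697.69 nm^2

7697.69


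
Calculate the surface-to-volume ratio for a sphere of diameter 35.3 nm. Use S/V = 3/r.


Radius r = 35.3/2 = 17.65 nm
S/V = 3 / r = 3 / 17.65
S/V = 0.17 nm^-1

0.17


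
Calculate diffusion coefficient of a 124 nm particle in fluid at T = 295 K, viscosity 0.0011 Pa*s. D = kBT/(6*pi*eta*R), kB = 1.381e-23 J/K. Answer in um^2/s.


Radius R = 124/2 = 62 nm = 6.2e-08 m
D = kB*T / (6*pi*eta*R)
D = 1.381e-23 * 295 / (6 * pi * 0.0011 * 6.2e-08)
D = 3.16906e-12 m^2/s = 3.169 um^2/s

3.169


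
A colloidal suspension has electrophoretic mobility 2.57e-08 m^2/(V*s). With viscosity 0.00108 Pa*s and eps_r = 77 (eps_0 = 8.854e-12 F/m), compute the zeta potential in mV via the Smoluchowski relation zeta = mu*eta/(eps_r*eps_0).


Smoluchowski equation: zeta = mu * eta / (eps_r * eps_0)
zeta = 2.57e-08 * 0.00108 / (77 * 8.854e-12)
zeta = 0.040712 V = 40.71 mV

40.71


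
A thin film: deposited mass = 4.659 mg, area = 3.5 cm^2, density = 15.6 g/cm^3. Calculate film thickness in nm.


Convert: m = 4.659 mg = 4.6590e-06 kg, A = 3.5 cm^2 = 3.5000e-04 m^2, rho = 15.6 g/cm^3 = 15600 kg/m^3
t = m / (A * rho)
t = 4.6590e-06 / (3.5000e-04 * 15600)
t = 8.5330e-07 m = 853.3 nm

853.3


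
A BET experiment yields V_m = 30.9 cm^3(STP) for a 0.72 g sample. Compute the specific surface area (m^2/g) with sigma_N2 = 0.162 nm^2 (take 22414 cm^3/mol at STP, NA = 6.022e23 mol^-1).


Number of moles in monolayer = V_m / 22414 = 30.9 / 22414 = 0.0013786
Number of molecules = moles * NA = 0.0013786 * 6.022e23
SA = molecules * sigma / mass
SA = (30.9 / 22414) * 6.022e23 * 0.162e-18 / 0.72
SA = 186.8 m^2/g

186.8


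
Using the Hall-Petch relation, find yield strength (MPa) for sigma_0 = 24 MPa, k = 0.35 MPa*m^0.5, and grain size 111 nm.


d = 111 nm = 1.11e-07 m
sqrt(d) = 0.0003331666
Hall-Petch contribution = k / sqrt(d) = 0.35 / 0.0003331666 = 1050.5 MPa
sigma = sigma_0 + k/sqrt(d) = 24 + 1050.5 = 1074.5 MPa

1074.5


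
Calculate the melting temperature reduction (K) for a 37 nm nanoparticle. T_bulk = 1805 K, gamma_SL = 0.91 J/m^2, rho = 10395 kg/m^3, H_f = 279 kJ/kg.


Radius R = 37/2 = 18.5 nm = 1.85e-08 m
Convert H_f = 279 kJ/kg = 279000 J/kg
dT = 2 * gamma_SL * T_bulk / (rho * H_f * R)
dT = 2 * 0.91 * 1805 / (10395 * 279000 * 1.85e-08)
dT = 61.2 K

61.2


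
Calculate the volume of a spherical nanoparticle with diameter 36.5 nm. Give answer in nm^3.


Radius r = 36.5/2 = 18.25 nm
Volume V = (4/3) * pi * r^3
V = (4/3) * pi * (18.25)^3
V = 25461.1 nm^3

25461.1


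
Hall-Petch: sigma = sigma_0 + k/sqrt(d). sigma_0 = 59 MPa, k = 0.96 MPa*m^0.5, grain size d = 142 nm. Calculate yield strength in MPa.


d = 142 nm = 1.42e-07 m
sqrt(d) = 0.0003768289
Hall-Petch contribution = k / sqrt(d) = 0.96 / 0.0003768289 = 2547.6 MPa
sigma = sigma_0 + k/sqrt(d) = 59 + 2547.6 = 2606.6 MPa

2606.6


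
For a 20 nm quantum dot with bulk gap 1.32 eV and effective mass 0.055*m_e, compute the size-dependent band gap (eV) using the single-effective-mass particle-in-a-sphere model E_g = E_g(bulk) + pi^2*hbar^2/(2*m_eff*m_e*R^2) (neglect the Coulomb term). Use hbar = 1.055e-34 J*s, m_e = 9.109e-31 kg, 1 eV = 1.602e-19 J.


Radius R = 20/2 nm = 1e-08 m
Confinement energy dE = pi^2 * hbar^2 / (2 * m_eff * m_e * R^2)
dE = pi^2 * (1.055e-34)^2 / (2 * 0.055 * 9.109e-31 * (1e-08)^2) J, divided by 1.602e-19 J/eV
dE = 0.0684 eV
Total band gap = E_g(bulk) + dE = 1.32 + 0.0684 = 1.3884 eV

1.3884


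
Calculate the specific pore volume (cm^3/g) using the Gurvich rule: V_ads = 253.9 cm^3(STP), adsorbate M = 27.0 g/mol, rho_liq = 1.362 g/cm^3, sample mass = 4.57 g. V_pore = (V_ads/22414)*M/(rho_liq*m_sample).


Moles adsorbed n = V_ads / 22414 = 253.9 / 22414 = 1.132774e-02 mol
Liquid volume V_liq = n * M / rho_liq = 1.132774e-02 * 27.0 / 1.362 = 0.22456 cm^3
Specific pore volume V_pore = V_liq / m_sample = 0.22456 / 4.57
V_pore = 0.0491 cm^3/g

0.0491


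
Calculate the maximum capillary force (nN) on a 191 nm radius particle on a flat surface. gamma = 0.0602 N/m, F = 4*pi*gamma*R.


Convert radius: R = 191 nm = 1.91e-07 m
F = 4 * pi * gamma * R
F = 4 * pi * 0.0602 * 1.91e-07
F = 1.44491e-07 N = 144.4906 nN

144.4906


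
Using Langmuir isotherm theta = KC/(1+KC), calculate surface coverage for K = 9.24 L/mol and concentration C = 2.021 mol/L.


Langmuir isotherm: theta = K*C / (1 + K*C)
K*C = 9.24 * 2.021 = 18.67404
theta = 18.67404 / (1 + 18.67404) = 18.67404 / 19.67404
theta = 0.9492

0.9492


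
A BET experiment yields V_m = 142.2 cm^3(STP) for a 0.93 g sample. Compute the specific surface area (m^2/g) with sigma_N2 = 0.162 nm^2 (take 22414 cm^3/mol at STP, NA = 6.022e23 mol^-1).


Number of moles in monolayer = V_m / 22414 = 142.2 / 22414 = 0.00634425
Number of molecules = moles * NA = 0.00634425 * 6.022e23
SA = molecules * sigma / mass
SA = (142.2 / 22414) * 6.022e23 * 0.162e-18 / 0.93
SA = 665.5 m^2/g

665.5


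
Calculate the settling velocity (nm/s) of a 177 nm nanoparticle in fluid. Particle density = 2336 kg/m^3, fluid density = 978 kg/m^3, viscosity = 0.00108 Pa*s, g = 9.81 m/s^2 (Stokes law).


Radius R = 177/2 nm = 8.85e-08 m
Density difference = 2336 - 978 = 1358 kg/m^3
v = 2 * R^2 * (rho_p - rho_f) * g / (9 * eta)
v = 2 * (8.85e-08)^2 * 1358 * 9.81 / (9 * 0.00108)
v = 2.14694e-08 m/s = 21.4694 nm/s

21.4694


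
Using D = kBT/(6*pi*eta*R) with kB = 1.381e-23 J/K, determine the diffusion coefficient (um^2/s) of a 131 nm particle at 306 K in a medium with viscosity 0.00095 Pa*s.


Radius R = 131/2 = 65.5 nm = 6.55e-08 m
D = kB*T / (6*pi*eta*R)
D = 1.381e-23 * 306 / (6 * pi * 0.00095 * 6.55e-08)
D = 3.60287e-12 m^2/s = 3.603 um^2/s

3.603


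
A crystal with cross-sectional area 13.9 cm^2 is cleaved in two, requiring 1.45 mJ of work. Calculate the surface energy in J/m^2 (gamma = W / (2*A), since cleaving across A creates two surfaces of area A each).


Convert: A = 13.9 cm^2 = 0.00139 m^2, W = 1.45 mJ = 0.00145 J
Cleaving exposes two faces of area A, so total new surface = 2*A and gamma = W / (2*A)
gamma = 0.00145 / (2 * 0.00139)
gamma = 0.522 J/m^2

0.522


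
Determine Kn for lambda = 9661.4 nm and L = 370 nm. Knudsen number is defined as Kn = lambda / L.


Knudsen number Kn = lambda / L
Kn = 9661.4 / 370
Kn = 26.1119

26.1119


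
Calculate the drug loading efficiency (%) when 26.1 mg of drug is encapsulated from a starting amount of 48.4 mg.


Drug loading efficiency = (drug loaded / drug initial) * 100
DLE = 26.1 / 48.4 * 100
DLE = 0.5393 * 100
DLE = 53.93%

53.93


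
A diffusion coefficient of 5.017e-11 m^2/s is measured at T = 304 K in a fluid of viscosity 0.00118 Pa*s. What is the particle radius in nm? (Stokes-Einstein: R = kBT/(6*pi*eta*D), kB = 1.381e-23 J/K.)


Stokes-Einstein: R = kB*T / (6*pi*eta*D)
R = 1.381e-23 * 304 / (6 * pi * 0.00118 * 5.017e-11)
R = 3.76218e-09 m = 3.76 nm

3.76


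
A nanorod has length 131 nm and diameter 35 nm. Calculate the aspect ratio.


Aspect ratio AR = length / diameter
AR = 131 / 35
AR = 3.74

3.74


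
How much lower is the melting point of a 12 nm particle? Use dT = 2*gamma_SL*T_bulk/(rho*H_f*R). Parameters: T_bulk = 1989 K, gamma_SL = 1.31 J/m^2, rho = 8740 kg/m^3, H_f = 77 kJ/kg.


Radius R = 12/2 = 6 nm = 6e-09 m
Convert H_f = 77 kJ/kg = 77000 J/kg
dT = 2 * gamma_SL * T_bulk / (rho * H_f * R)
dT = 2 * 1.31 * 1989 / (8740 * 77000 * 6e-09)
dT = 1290.6 K

1290.6


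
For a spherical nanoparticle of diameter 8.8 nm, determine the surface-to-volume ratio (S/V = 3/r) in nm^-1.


Radius r = 8.8/2 = 4.4 nm
S/V = 3 / r = 3 / 4.4
S/V = 0.6818 nm^-1

0.6818


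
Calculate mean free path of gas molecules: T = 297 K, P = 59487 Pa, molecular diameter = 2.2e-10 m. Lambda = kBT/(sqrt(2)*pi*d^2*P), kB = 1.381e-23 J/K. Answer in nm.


Mean free path: lambda = kB*T / (sqrt(2) * pi * d^2 * P)
lambda = 1.381e-23 * 297 / (sqrt(2) * pi * (2.2e-10)^2 * 59487)
lambda = 3.2064e-07 m
lambda = 320.64 nm

320.64


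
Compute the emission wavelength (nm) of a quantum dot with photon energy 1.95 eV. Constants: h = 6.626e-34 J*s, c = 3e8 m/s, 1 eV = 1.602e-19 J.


Convert energy: E = 1.95 eV = 1.95 * 1.602e-19 = 3.1239e-19 J
lambda = h*c / E = 6.626e-34 * 3e8 / 3.1239e-19
lambda = 6.3632e-07 m = 636.3 nm

636.3


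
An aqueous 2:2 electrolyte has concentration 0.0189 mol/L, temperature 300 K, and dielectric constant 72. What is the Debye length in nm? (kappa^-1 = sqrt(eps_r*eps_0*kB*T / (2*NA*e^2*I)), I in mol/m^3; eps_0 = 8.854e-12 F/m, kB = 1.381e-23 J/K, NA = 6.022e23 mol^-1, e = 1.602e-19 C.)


Ionic strength I = 0.0189 * 2^2 * 1000 = 75.6 mol/m^3
kappa^-1 = sqrt(72 * 8.854e-12 * 1.381e-23 * 300 / (2 * 6.022e23 * (1.602e-19)^2 * 75.6))
kappa^-1 = 1.063 nm

1.063


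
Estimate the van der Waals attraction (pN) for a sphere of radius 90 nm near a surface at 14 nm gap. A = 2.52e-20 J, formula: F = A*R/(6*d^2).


Convert to SI: R = 90 nm = 9e-08 m, d = 14 nm = 1.4e-08 m
F = A * R / (6 * d^2)
F = 2.52e-20 * 9e-08 / (6 * (1.4e-08)^2)
F = 1.92857e-12 N = 1.929 pN

1.929


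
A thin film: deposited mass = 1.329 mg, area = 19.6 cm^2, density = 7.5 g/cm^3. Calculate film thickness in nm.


Convert: m = 1.329 mg = 1.3290e-06 kg, A = 19.6 cm^2 = 1.9600e-03 m^2, rho = 7.5 g/cm^3 = 7500 kg/m^3
t = m / (A * rho)
t = 1.3290e-06 / (1.9600e-03 * 7500)
t = 9.0408e-08 m = 90.4 nm

90.4


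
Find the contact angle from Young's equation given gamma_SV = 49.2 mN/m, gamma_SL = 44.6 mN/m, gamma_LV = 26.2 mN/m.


cos(theta) = (gamma_SV - gamma_SL) / gamma_LV
cos(theta) = (49.2 - 44.6) / 26.2
cos(theta) = 0.175573
theta = arccos(0.175573) = 79.89 degrees

79.89


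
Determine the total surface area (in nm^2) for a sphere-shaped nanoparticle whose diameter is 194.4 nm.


Radius r = 194.4/2 = 97.2 nm
Surface area SA = 4 * pi * r^2
SA = 4 * pi * (97.2)^2
SA = 118725.06 nm^2

118725.06


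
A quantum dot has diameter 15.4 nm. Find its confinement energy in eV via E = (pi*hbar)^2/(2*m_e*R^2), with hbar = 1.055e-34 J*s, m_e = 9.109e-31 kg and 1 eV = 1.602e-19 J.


Radius R = 15.4/2 = 7.7 nm = 7.7e-09 m
E = (pi * 1.055e-34)^2 / (2 * 9.109e-31 * (7.7e-09)^2)
E(J) = 1.017e-21
E = E(J) / 1.602e-19 = 0.0063 eV

0.0063


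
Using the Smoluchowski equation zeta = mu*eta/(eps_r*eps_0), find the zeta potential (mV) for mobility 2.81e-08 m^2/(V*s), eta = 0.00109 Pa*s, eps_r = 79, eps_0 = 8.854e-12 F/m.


Smoluchowski equation: zeta = mu * eta / (eps_r * eps_0)
zeta = 2.81e-08 * 0.00109 / (79 * 8.854e-12)
zeta = 0.043789 V = 43.79 mV

43.79


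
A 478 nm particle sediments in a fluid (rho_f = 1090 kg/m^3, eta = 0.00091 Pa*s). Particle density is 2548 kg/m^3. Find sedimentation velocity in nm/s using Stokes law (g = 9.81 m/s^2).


Radius R = 478/2 nm = 2.39e-07 m
Density difference = 2548 - 1090 = 1458 kg/m^3
v = 2 * R^2 * (rho_p - rho_f) * g / (9 * eta)
v = 2 * (2.39e-07)^2 * 1458 * 9.81 / (9 * 0.00091)
v = 1.99512e-07 m/s = 199.5117 nm/s

199.5117


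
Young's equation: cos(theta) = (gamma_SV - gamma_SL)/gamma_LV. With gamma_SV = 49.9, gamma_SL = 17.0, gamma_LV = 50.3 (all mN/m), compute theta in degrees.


cos(theta) = (gamma_SV - gamma_SL) / gamma_LV
cos(theta) = (49.9 - 17.0) / 50.3
cos(theta) = 0.654076
theta = arccos(0.654076) = 49.15 degrees

49.15


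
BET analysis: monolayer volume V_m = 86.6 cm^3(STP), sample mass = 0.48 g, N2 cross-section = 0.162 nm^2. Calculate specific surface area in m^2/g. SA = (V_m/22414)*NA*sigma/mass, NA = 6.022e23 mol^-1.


Number of moles in monolayer = V_m / 22414 = 86.6 / 22414 = 0.00386366
Number of molecules = moles * NA = 0.00386366 * 6.022e23
SA = molecules * sigma / mass
SA = (86.6 / 22414) * 6.022e23 * 0.162e-18 / 0.48
SA = 785.3 m^2/g

785.3


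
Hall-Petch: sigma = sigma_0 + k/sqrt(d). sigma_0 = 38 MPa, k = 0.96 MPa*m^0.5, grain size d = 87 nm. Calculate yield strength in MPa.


d = 87 nm = 8.7e-08 m
sqrt(d) = 0.0002949576
Hall-Petch contribution = k / sqrt(d) = 0.96 / 0.0002949576 = 3254.7 MPa
sigma = sigma_0 + k/sqrt(d) = 38 + 3254.7 = 3292.7 MPa

3292.7


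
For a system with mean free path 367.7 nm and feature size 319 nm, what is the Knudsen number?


Knudsen number Kn = lambda / L
Kn = 367.7 / 319
Kn = 1.1527

1.1527


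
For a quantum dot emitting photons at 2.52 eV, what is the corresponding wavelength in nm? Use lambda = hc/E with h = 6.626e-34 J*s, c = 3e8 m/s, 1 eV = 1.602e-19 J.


Convert energy: E = 2.52 eV = 2.52 * 1.602e-19 = 4.03704e-19 J
lambda = h*c / E = 6.626e-34 * 3e8 / 4.03704e-19
lambda = 4.9239e-07 m = 492.4 nm

492.4


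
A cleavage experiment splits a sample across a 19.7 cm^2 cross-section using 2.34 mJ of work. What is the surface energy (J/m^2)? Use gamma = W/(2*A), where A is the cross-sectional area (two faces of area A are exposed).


Convert: A = 19.7 cm^2 = 0.00197 m^2, W = 2.34 mJ = 0.00234 J
Cleaving exposes two faces of area A, so total new surface = 2*A and gamma = W / (2*A)
gamma = 0.00234 / (2 * 0.00197)
gamma = 0.594 J/m^2

0.594


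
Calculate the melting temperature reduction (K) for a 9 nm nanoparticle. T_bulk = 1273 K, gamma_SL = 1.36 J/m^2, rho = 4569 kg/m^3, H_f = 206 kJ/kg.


Radius R = 9/2 = 4.5 nm = 4.5e-09 m
Convert H_f = 206 kJ/kg = 206000 J/kg
dT = 2 * gamma_SL * T_bulk / (rho * H_f * R)
dT = 2 * 1.36 * 1273 / (4569 * 206000 * 4.5e-09)
dT = 817.5 K

817.5


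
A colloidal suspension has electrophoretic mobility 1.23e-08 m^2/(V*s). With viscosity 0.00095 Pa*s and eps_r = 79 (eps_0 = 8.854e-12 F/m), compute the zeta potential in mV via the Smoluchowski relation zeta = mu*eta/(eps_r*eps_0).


Smoluchowski equation: zeta = mu * eta / (eps_r * eps_0)
zeta = 1.23e-08 * 0.00095 / (79 * 8.854e-12)
zeta = 0.016706 V = 16.71 mV

16.71


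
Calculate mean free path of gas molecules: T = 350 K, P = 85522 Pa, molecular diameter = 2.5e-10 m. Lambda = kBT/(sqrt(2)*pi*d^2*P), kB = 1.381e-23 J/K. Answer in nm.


Mean free path: lambda = kB*T / (sqrt(2) * pi * d^2 * P)
lambda = 1.381e-23 * 350 / (sqrt(2) * pi * (2.5e-10)^2 * 85522)
lambda = 2.03535e-07 m
lambda = 203.53 nm

203.53


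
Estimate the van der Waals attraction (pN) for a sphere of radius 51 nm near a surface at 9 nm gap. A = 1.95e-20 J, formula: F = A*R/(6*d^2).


Convert to SI: R = 51 nm = 5.1e-08 m, d = 9 nm = 9e-09 m
F = A * R / (6 * d^2)
F = 1.95e-20 * 5.1e-08 / (6 * (9e-09)^2)
F = 2.0463e-12 N = 2.046 pN

2.046


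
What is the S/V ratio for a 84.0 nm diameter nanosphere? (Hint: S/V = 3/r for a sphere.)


Radius r = 84.0/2 = 42 nm
S/V = 3 / r = 3 / 42
S/V = 0.0714 nm^-1

0.0714


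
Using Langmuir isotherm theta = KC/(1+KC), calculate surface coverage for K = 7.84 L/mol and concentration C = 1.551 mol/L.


Langmuir isotherm: theta = K*C / (1 + K*C)
K*C = 7.84 * 1.551 = 12.15984
theta = 12.15984 / (1 + 12.15984) = 12.15984 / 13.15984
theta = 0.924

0.924


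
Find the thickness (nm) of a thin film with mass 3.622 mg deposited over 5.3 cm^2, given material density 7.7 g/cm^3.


Convert: m = 3.622 mg = 3.6220e-06 kg, A = 5.3 cm^2 = 5.3000e-04 m^2, rho = 7.7 g/cm^3 = 7700 kg/m^3
t = m / (A * rho)
t = 3.6220e-06 / (5.3000e-04 * 7700)
t = 8.8753e-07 m = 887.5 nm

887.5


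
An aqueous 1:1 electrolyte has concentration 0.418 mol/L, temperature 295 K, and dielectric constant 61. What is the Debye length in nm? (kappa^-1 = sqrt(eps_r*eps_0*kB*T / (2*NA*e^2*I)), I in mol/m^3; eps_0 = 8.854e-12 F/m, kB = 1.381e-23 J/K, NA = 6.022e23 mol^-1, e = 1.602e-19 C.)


Ionic strength I = 0.418 * 1^2 * 1000 = 418 mol/m^3
kappa^-1 = sqrt(61 * 8.854e-12 * 1.381e-23 * 295 / (2 * 6.022e23 * (1.602e-19)^2 * 418))
kappa^-1 = 0.413 nm

0.413
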